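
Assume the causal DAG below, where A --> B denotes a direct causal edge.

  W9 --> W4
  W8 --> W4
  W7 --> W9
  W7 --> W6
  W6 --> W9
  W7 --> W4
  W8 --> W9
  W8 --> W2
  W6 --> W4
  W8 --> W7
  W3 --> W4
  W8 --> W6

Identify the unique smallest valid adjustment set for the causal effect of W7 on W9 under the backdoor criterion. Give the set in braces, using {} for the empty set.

Variables eligible for adjustment (non-descendants of W7, excluding W7 and W9): {W2, W3, W8}.
Backdoor paths from W7 to W9:
  P1: W7 <- W8 -> W6 -> W9
  P2: W7 <- W8 -> W6 -> W4 <- W9
  P3: W7 <- W8 -> W9
  P4: W7 <- W8 -> W4 <- W6 -> W9
  P5: W7 <- W8 -> W4 <- W9
The empty set is not sufficient: P1 (W7 <- W8 -> W6 -> W9) has no collider blocking it and no conditioned non-collider, so it is open.
Try {W8}:
  P1: blocked at fork node W8 ∈ conditioning set.
  P2: blocked at fork node W8 ∈ conditioning set.
  P3: blocked at fork node W8 ∈ conditioning set.
  P4: blocked at fork node W8 ∈ conditioning set.
  P5: blocked at fork node W8 ∈ conditioning set.
{W8} contains no descendant of W7 and blocks every backdoor path.
No other singleton works — e.g. {W2} leaves P1 open — so {W8} is the unique smallest valid adjustment set.

{W8}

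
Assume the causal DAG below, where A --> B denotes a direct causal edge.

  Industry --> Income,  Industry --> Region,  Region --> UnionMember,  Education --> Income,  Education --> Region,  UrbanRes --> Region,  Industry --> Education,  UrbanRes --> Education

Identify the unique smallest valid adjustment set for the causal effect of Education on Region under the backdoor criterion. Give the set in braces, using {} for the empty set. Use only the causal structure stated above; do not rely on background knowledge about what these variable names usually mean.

{Industry, UrbanRes}

Variables eligible for adjustment (non-descendants of Education, excluding Education and Region): {Industry, UrbanRes}.
Backdoor paths from Education to Region:
  P1: Education <- Industry -> Region
  P2: Education <- UrbanRes -> Region
The empty set is not sufficient: P1 (Education <- Industry -> Region) has no collider blocking it and no conditioned non-collider, so it is open.
Try {Industry, UrbanRes}:
  P1: blocked at fork node Industry ∈ conditioning set.
  P2: blocked at fork node UrbanRes ∈ conditioning set.
{Industry, UrbanRes} contains no descendant of Education and blocks every backdoor path.
Every element of {Industry, UrbanRes} is needed (dropping Industry leaves P1 open; dropping UrbanRes leaves P2 open), so no proper subset is valid.
Among all size-2 subsets of the eligible variables, only {Industry, UrbanRes} blocks every backdoor path, so it is the unique smallest valid adjustment set.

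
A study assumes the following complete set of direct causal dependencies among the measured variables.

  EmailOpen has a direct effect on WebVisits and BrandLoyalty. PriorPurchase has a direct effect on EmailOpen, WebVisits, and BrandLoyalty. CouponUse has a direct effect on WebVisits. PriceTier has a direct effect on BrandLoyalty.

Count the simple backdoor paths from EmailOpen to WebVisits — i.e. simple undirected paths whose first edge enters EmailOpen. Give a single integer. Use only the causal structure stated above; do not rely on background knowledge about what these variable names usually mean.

A backdoor path from EmailOpen to WebVisits is any simple undirected path whose first edge points into EmailOpen (i.e. leaves EmailOpen via a parent).
Parents of EmailOpen: {PriorPurchase}.
Enumerating:
  P1: EmailOpen <- PriorPurchase -> WebVisits
That exhausts the simple backdoor paths. Count: 1.

1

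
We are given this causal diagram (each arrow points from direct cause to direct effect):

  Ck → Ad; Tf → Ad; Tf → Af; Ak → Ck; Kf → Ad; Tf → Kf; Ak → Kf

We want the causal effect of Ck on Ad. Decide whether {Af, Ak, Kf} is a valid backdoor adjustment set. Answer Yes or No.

Yes

Backdoor paths from Ck to Ad (paths whose first edge points into Ck):
  P1: Ck <- Ak -> Kf <- Tf -> Ad
  P2: Ck <- Ak -> Kf -> Ad
Condition 1 (no descendant of Ck in the set): holds — descendants of Ck are {Ad}; none are in {Af, Ak, Kf}.
Condition 2 (every backdoor path blocked by {Af, Ak, Kf}):
  P1: blocked at fork node Ak ∈ conditioning set.
  P2: blocked at fork node Ak ∈ conditioning set.
{Af, Ak, Kf} satisfies the backdoor criterion.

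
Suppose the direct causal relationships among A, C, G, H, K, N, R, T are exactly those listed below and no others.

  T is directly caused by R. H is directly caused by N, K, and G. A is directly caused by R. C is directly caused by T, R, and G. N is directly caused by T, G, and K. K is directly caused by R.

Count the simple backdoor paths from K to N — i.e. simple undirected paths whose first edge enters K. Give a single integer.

A backdoor path from K to N is any simple undirected path whose first edge points into K (i.e. leaves K via a parent).
Parents of K: {R}.
Enumerating:
  P1: K <- R -> T -> C <- G -> N
  P2: K <- R -> T -> C <- G -> H <- N
  P3: K <- R -> T -> N
  P4: K <- R -> C <- T -> N
  P5: K <- R -> C <- G -> N
  P6: K <- R -> C <- G -> H <- N
That exhausts the simple backdoor paths. Count: 6.

6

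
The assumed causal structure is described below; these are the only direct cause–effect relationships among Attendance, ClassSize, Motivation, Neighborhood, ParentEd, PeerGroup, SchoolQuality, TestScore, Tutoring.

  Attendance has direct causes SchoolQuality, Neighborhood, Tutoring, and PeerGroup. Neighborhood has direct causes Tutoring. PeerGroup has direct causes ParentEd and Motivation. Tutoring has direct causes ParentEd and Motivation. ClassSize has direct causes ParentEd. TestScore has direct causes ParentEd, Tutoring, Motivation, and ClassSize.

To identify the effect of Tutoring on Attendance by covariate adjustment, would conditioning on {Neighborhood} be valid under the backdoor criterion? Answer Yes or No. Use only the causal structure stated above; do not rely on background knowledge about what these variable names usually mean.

Backdoor paths from Tutoring to Attendance (paths whose first edge points into Tutoring):
  P1: Tutoring <- Motivation -> TestScore <- ParentEd -> PeerGroup -> Attendance
  P2: Tutoring <- Motivation -> TestScore <- ClassSize <- ParentEd -> PeerGroup -> Attendance
  P3: Tutoring <- Motivation -> PeerGroup -> Attendance
  P4: Tutoring <- ParentEd -> ClassSize -> TestScore <- Motivation -> PeerGroup -> Attendance
  P5: Tutoring <- ParentEd -> TestScore <- Motivation -> PeerGroup -> Attendance
  P6: Tutoring <- ParentEd -> PeerGroup -> Attendance
Condition 1 (no descendant of Tutoring in the set): FAILS — Neighborhood is a descendant of Tutoring.
Condition 2 (every backdoor path blocked by {Neighborhood}):
  P1: blocked at collider TestScore (neither it nor any descendant is in the conditioning set).
  P2: blocked at collider TestScore (neither it nor any descendant is in the conditioning set).
  P3: open — no interior node is in the conditioning set.
  P4: blocked at collider TestScore (neither it nor any descendant is in the conditioning set).
  P5: blocked at collider TestScore (neither it nor any descendant is in the conditioning set).
  P6: open — no interior node is in the conditioning set.
{Neighborhood} does not satisfy the backdoor criterion.

No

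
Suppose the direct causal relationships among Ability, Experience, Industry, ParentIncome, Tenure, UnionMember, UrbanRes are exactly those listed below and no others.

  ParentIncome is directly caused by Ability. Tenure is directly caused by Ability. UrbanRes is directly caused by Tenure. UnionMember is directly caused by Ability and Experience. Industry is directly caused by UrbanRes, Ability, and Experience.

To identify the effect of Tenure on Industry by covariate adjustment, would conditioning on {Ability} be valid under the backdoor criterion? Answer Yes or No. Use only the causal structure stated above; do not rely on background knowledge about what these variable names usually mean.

Yes

Backdoor paths from Tenure to Industry (paths whose first edge points into Tenure):
  P1: Tenure <- Ability -> UnionMember <- Experience -> Industry
  P2: Tenure <- Ability -> Industry
Condition 1 (no descendant of Tenure in the set): holds — descendants of Tenure are {Industry, UrbanRes}; none are in {Ability}.
Condition 2 (every backdoor path blocked by {Ability}):
  P1: blocked at fork node Ability ∈ conditioning set.
  P2: blocked at fork node Ability ∈ conditioning set.
{Ability} satisfies the backdoor criterion.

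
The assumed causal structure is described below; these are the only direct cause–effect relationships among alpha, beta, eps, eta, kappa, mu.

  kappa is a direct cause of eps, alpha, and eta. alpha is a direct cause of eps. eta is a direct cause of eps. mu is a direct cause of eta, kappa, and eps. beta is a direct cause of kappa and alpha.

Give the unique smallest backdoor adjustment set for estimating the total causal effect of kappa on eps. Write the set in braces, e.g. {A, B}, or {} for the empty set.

Variables eligible for adjustment (non-descendants of kappa, excluding kappa and eps): {beta, mu}.
Backdoor paths from kappa to eps:
  P1: kappa <- mu -> eta -> eps
  P2: kappa <- mu -> eps
  P3: kappa <- beta -> alpha -> eps
The empty set is not sufficient: P1 (kappa <- mu -> eta -> eps) has no collider blocking it and no conditioned non-collider, so it is open.
Try {beta, mu}:
  P1: blocked at fork node mu ∈ conditioning set.
  P2: blocked at fork node mu ∈ conditioning set.
  P3: blocked at fork node beta ∈ conditioning set.
{beta, mu} contains no descendant of kappa and blocks every backdoor path.
Every element of {beta, mu} is needed (dropping beta leaves P3 open; dropping mu leaves P1 open), so no proper subset is valid.
Among all size-2 subsets of the eligible variables, only {beta, mu} blocks every backdoor path, so it is the unique smallest valid adjustment set.

{beta, mu}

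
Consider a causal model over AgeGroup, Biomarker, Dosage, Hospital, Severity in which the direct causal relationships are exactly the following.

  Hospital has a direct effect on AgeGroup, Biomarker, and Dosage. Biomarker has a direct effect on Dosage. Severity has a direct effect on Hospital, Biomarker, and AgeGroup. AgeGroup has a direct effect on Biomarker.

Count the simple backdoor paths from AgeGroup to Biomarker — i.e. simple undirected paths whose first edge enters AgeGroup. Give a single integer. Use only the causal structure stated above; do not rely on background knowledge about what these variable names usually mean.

6

A backdoor path from AgeGroup to Biomarker is any simple undirected path whose first edge points into AgeGroup (i.e. leaves AgeGroup via a parent).
Parents of AgeGroup: {Hospital, Severity}.
Enumerating:
  P1: AgeGroup <- Severity -> Hospital -> Biomarker
  P2: AgeGroup <- Severity -> Hospital -> Dosage <- Biomarker
  P3: AgeGroup <- Severity -> Biomarker
  P4: AgeGroup <- Hospital <- Severity -> Biomarker
  P5: AgeGroup <- Hospital -> Biomarker
  P6: AgeGroup <- Hospital -> Dosage <- Biomarker
That exhausts the simple backdoor paths. Count: 6.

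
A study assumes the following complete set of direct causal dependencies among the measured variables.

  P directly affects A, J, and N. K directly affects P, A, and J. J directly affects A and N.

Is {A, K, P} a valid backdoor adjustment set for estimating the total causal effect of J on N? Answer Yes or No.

Backdoor paths from J to N (paths whose first edge points into J):
  P1: J <- K -> P -> N
  P2: J <- K -> A <- P -> N
  P3: J <- P -> N
Condition 1 (no descendant of J in the set): FAILS — A is a descendant of J.
Condition 2 (every backdoor path blocked by {A, K, P}):
  P1: blocked at fork node K ∈ conditioning set.
  P2: blocked at fork node K ∈ conditioning set.
  P3: blocked at fork node P ∈ conditioning set.
{A, K, P} does not satisfy the backdoor criterion.

No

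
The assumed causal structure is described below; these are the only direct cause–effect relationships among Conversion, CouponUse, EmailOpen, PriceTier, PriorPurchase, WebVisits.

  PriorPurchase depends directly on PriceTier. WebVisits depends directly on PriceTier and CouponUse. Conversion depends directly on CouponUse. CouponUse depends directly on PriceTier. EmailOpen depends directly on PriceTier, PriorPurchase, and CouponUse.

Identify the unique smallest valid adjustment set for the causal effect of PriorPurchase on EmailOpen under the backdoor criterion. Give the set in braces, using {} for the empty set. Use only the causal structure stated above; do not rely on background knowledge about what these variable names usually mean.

{PriceTier}

Variables eligible for adjustment (non-descendants of PriorPurchase, excluding PriorPurchase and EmailOpen): {Conversion, CouponUse, PriceTier, WebVisits}.
Backdoor paths from PriorPurchase to EmailOpen:
  P1: PriorPurchase <- PriceTier -> CouponUse -> EmailOpen
  P2: PriorPurchase <- PriceTier -> EmailOpen
  P3: PriorPurchase <- PriceTier -> WebVisits <- CouponUse -> EmailOpen
The empty set is not sufficient: P1 (PriorPurchase <- PriceTier -> CouponUse -> EmailOpen) has no collider blocking it and no conditioned non-collider, so it is open.
Try {PriceTier}:
  P1: blocked at fork node PriceTier ∈ conditioning set.
  P2: blocked at fork node PriceTier ∈ conditioning set.
  P3: blocked at fork node PriceTier ∈ conditioning set.
{PriceTier} contains no descendant of PriorPurchase and blocks every backdoor path.
No other singleton works — e.g. {CouponUse} leaves P2 open — so {PriceTier} is the unique smallest valid adjustment set.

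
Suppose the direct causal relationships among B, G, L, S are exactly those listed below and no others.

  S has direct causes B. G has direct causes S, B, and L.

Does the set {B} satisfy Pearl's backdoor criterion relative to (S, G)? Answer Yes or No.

Yes

Backdoor paths from S to G (paths whose first edge points into S):
  P1: S <- B -> G
Condition 1 (no descendant of S in the set): holds — descendants of S are {G}; none are in {B}.
Condition 2 (every backdoor path blocked by {B}):
  P1: blocked at fork node B ∈ conditioning set.
{B} satisfies the backdoor criterion.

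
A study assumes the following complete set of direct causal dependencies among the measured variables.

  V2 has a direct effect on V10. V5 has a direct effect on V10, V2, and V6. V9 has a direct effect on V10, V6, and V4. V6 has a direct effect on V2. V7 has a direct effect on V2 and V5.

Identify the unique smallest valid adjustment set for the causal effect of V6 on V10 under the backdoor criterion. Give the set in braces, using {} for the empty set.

{V5, V9}

Variables eligible for adjustment (non-descendants of V6, excluding V6 and V10): {V4, V5, V7, V9}.
Backdoor paths from V6 to V10:
  P1: V6 <- V9 -> V10
  P2: V6 <- V5 <- V7 -> V2 -> V10
  P3: V6 <- V5 -> V2 -> V10
  P4: V6 <- V5 -> V10
The empty set is not sufficient: P1 (V6 <- V9 -> V10) has no collider blocking it and no conditioned non-collider, so it is open.
Try {V5, V9}:
  P1: blocked at fork node V9 ∈ conditioning set.
  P2: blocked at chain node V5 ∈ conditioning set.
  P3: blocked at fork node V5 ∈ conditioning set.
  P4: blocked at fork node V5 ∈ conditioning set.
{V5, V9} contains no descendant of V6 and blocks every backdoor path.
Every element of {V5, V9} is needed (dropping V5 leaves P2 open; dropping V9 leaves P1 open), so no proper subset is valid.
Among all size-2 subsets of the eligible variables, only {V5, V9} blocks every backdoor path, so it is the unique smallest valid adjustment set.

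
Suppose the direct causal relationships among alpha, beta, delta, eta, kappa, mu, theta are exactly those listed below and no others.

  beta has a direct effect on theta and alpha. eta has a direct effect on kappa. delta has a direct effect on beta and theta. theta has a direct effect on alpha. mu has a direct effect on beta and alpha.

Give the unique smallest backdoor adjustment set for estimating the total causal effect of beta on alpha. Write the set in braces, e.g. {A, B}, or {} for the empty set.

{delta, mu}

Variables eligible for adjustment (non-descendants of beta, excluding beta and alpha): {delta, eta, kappa, mu}.
Backdoor paths from beta to alpha:
  P1: beta <- mu -> alpha
  P2: beta <- delta -> theta -> alpha
The empty set is not sufficient: P1 (beta <- mu -> alpha) has no collider blocking it and no conditioned non-collider, so it is open.
Try {delta, mu}:
  P1: blocked at fork node mu ∈ conditioning set.
  P2: blocked at fork node delta ∈ conditioning set.
{delta, mu} contains no descendant of beta and blocks every backdoor path.
Every element of {delta, mu} is needed (dropping delta leaves P2 open; dropping mu leaves P1 open), so no proper subset is valid.
Among all size-2 subsets of the eligible variables, only {delta, mu} blocks every backdoor path, so it is the unique smallest valid adjustment set.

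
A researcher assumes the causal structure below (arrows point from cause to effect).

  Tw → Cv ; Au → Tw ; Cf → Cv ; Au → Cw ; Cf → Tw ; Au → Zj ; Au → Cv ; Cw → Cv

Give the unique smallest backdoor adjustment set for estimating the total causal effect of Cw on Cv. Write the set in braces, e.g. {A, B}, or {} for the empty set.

Variables eligible for adjustment (non-descendants of Cw, excluding Cw and Cv): {Au, Cf, Tw, Zj}.
Backdoor paths from Cw to Cv:
  P1: Cw <- Au -> Tw <- Cf -> Cv
  P2: Cw <- Au -> Tw -> Cv
  P3: Cw <- Au -> Cv
The empty set is not sufficient: P2 (Cw <- Au -> Tw -> Cv) has no collider blocking it and no conditioned non-collider, so it is open.
Try {Au}:
  P1: blocked at fork node Au ∈ conditioning set.
  P2: blocked at fork node Au ∈ conditioning set.
  P3: blocked at fork node Au ∈ conditioning set.
{Au} contains no descendant of Cw and blocks every backdoor path.
No other singleton works — e.g. {Cf} leaves P2 open — so {Au} is the unique smallest valid adjustment set.

{Au}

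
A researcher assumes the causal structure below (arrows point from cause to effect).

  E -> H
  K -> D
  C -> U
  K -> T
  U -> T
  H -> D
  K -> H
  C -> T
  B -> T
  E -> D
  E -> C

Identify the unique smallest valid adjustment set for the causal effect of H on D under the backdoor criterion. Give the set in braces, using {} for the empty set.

Variables eligible for adjustment (non-descendants of H, excluding H and D): {B, C, E, K, T, U}.
Backdoor paths from H to D:
  P1: H <- E -> C -> U -> T <- K -> D
  P2: H <- E -> C -> T <- K -> D
  P3: H <- E -> D
  P4: H <- K -> D
  P5: H <- K -> T <- C <- E -> D
  P6: H <- K -> T <- U <- C <- E -> D
The empty set is not sufficient: P3 (H <- E -> D) has no collider blocking it and no conditioned non-collider, so it is open.
Try {E, K}:
  P1: blocked at fork node E ∈ conditioning set.
  P2: blocked at fork node E ∈ conditioning set.
  P3: blocked at fork node E ∈ conditioning set.
  P4: blocked at fork node K ∈ conditioning set.
  P5: blocked at fork node K ∈ conditioning set.
  P6: blocked at fork node K ∈ conditioning set.
{E, K} contains no descendant of H and blocks every backdoor path.
Every element of {E, K} is needed (dropping E leaves P3 open; dropping K leaves P4 open), so no proper subset is valid.
Among all size-2 subsets of the eligible variables, only {E, K} blocks every backdoor path, so it is the unique smallest valid adjustment set.

{E, K}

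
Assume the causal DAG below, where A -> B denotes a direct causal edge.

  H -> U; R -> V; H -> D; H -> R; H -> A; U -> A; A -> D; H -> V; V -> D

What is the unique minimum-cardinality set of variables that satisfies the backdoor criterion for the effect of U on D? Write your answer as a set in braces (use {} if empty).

{H}

Variables eligible for adjustment (non-descendants of U, excluding U and D): {H, R, V}.
Backdoor paths from U to D:
  P1: U <- H -> R -> V -> D
  P2: U <- H -> V -> D
  P3: U <- H -> A -> D
  P4: U <- H -> D
The empty set is not sufficient: P1 (U <- H -> R -> V -> D) has no collider blocking it and no conditioned non-collider, so it is open.
Try {H}:
  P1: blocked at fork node H ∈ conditioning set.
  P2: blocked at fork node H ∈ conditioning set.
  P3: blocked at fork node H ∈ conditioning set.
  P4: blocked at fork node H ∈ conditioning set.
{H} contains no descendant of U and blocks every backdoor path.
No other singleton works — e.g. {R} leaves P2 open — so {H} is the unique smallest valid adjustment set.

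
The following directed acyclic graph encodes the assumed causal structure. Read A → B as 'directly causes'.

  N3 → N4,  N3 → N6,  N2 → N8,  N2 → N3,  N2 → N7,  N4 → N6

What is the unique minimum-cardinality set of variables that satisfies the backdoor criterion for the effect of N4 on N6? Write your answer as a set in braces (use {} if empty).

{N3}

Variables eligible for adjustment (non-descendants of N4, excluding N4 and N6): {N2, N3, N7, N8}.
Backdoor paths from N4 to N6:
  P1: N4 <- N3 -> N6
The empty set is not sufficient: P1 (N4 <- N3 -> N6) has no collider blocking it and no conditioned non-collider, so it is open.
Try {N3}:
  P1: blocked at fork node N3 ∈ conditioning set.
{N3} contains no descendant of N4 and blocks every backdoor path.
No other singleton works — e.g. {N2} leaves P1 open — so {N3} is the unique smallest valid adjustment set.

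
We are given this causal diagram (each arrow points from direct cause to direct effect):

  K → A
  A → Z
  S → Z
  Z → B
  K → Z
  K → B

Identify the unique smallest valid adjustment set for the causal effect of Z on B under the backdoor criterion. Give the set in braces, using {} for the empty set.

{K}

Variables eligible for adjustment (non-descendants of Z, excluding Z and B): {A, K, S}.
Backdoor paths from Z to B:
  P1: Z <- K -> B
  P2: Z <- A <- K -> B
The empty set is not sufficient: P1 (Z <- K -> B) has no collider blocking it and no conditioned non-collider, so it is open.
Try {K}:
  P1: blocked at fork node K ∈ conditioning set.
  P2: blocked at fork node K ∈ conditioning set.
{K} contains no descendant of Z and blocks every backdoor path.
No other singleton works — e.g. {S} leaves P1 open — so {K} is the unique smallest valid adjustment set.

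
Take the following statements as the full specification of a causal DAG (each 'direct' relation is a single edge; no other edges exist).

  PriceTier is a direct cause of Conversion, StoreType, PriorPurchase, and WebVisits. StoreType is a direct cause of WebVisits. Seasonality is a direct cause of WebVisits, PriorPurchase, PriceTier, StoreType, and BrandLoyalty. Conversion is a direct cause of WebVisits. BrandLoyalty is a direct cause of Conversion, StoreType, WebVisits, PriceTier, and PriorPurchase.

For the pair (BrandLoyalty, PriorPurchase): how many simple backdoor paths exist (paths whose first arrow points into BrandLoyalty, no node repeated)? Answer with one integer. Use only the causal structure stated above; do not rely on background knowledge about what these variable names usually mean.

A backdoor path from BrandLoyalty to PriorPurchase is any simple undirected path whose first edge points into BrandLoyalty (i.e. leaves BrandLoyalty via a parent).
Parents of BrandLoyalty: {Seasonality}.
Enumerating:
  P1: BrandLoyalty <- Seasonality -> PriceTier -> PriorPurchase
  P2: BrandLoyalty <- Seasonality -> StoreType <- PriceTier -> PriorPurchase
  P3: BrandLoyalty <- Seasonality -> StoreType -> WebVisits <- PriceTier -> PriorPurchase
  P4: BrandLoyalty <- Seasonality -> StoreType -> WebVisits <- Conversion <- PriceTier -> PriorPurchase
  P5: BrandLoyalty <- Seasonality -> PriorPurchase
  P6: BrandLoyalty <- Seasonality -> WebVisits <- PriceTier -> PriorPurchase
  P7: BrandLoyalty <- Seasonality -> WebVisits <- Conversion <- PriceTier -> PriorPurchase
  P8: BrandLoyalty <- Seasonality -> WebVisits <- StoreType <- PriceTier -> PriorPurchase
That exhausts the simple backdoor paths. Count: 8.

8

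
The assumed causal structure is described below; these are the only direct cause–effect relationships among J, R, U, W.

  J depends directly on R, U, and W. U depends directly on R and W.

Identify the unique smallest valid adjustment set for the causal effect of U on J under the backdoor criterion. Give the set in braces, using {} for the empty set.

{R, W}

Variables eligible for adjustment (non-descendants of U, excluding U and J): {R, W}.
Backdoor paths from U to J:
  P1: U <- W -> J
  P2: U <- R -> J
The empty set is not sufficient: P1 (U <- W -> J) has no collider blocking it and no conditioned non-collider, so it is open.
Try {R, W}:
  P1: blocked at fork node W ∈ conditioning set.
  P2: blocked at fork node R ∈ conditioning set.
{R, W} contains no descendant of U and blocks every backdoor path.
Every element of {R, W} is needed (dropping R leaves P2 open; dropping W leaves P1 open), so no proper subset is valid.
Among all size-2 subsets of the eligible variables, only {R, W} blocks every backdoor path, so it is the unique smallest valid adjustment set.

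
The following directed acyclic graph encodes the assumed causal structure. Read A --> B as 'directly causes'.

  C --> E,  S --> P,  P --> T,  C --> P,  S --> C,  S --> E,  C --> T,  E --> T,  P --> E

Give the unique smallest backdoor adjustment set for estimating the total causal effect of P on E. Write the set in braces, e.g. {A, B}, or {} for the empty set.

{C, S}

Variables eligible for adjustment (non-descendants of P, excluding P and E): {C, S}.
Backdoor paths from P to E:
  P1: P <- S -> C -> E
  P2: P <- S -> C -> T <- E
  P3: P <- S -> E
  P4: P <- C <- S -> E
  P5: P <- C -> E
  P6: P <- C -> T <- E
The empty set is not sufficient: P1 (P <- S -> C -> E) has no collider blocking it and no conditioned non-collider, so it is open.
Try {C, S}:
  P1: blocked at fork node S ∈ conditioning set.
  P2: blocked at fork node S ∈ conditioning set.
  P3: blocked at fork node S ∈ conditioning set.
  P4: blocked at chain node C ∈ conditioning set.
  P5: blocked at fork node C ∈ conditioning set.
  P6: blocked at fork node C ∈ conditioning set.
{C, S} contains no descendant of P and blocks every backdoor path.
Every element of {C, S} is needed (dropping C leaves P5 open; dropping S leaves P3 open), so no proper subset is valid.
Among all size-2 subsets of the eligible variables, only {C, S} blocks every backdoor path, so it is the unique smallest valid adjustment set.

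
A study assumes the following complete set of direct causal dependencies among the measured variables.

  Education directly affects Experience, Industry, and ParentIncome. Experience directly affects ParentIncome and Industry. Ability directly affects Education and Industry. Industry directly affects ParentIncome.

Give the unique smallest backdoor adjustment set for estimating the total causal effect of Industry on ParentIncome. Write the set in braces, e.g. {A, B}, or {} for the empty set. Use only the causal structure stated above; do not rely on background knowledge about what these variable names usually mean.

{Education, Experience}

Variables eligible for adjustment (non-descendants of Industry, excluding Industry and ParentIncome): {Ability, Education, Experience}.
Backdoor paths from Industry to ParentIncome:
  P1: Industry <- Ability -> Education -> Experience -> ParentIncome
  P2: Industry <- Ability -> Education -> ParentIncome
  P3: Industry <- Education -> Experience -> ParentIncome
  P4: Industry <- Education -> ParentIncome
  P5: Industry <- Experience <- Education -> ParentIncome
  P6: Industry <- Experience -> ParentIncome
The empty set is not sufficient: P1 (Industry <- Ability -> Education -> Experience -> ParentIncome) has no collider blocking it and no conditioned non-collider, so it is open.
Try {Education, Experience}:
  P1: blocked at chain node Education ∈ conditioning set.
  P2: blocked at chain node Education ∈ conditioning set.
  P3: blocked at fork node Education ∈ conditioning set.
  P4: blocked at fork node Education ∈ conditioning set.
  P5: blocked at chain node Experience ∈ conditioning set.
  P6: blocked at fork node Experience ∈ conditioning set.
{Education, Experience} contains no descendant of Industry and blocks every backdoor path.
Every element of {Education, Experience} is needed (dropping Education leaves P2 open; dropping Experience leaves P6 open), so no proper subset is valid.
Among all size-2 subsets of the eligible variables, only {Education, Experience} blocks every backdoor path, so it is the unique smallest valid adjustment set.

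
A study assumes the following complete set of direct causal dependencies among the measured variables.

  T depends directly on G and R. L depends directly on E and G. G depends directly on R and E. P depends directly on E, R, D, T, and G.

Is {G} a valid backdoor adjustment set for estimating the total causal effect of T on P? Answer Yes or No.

No

Backdoor paths from T to P (paths whose first edge points into T):
  P1: T <- R -> G <- E -> P
  P2: T <- R -> G -> L <- E -> P
  P3: T <- R -> G -> P
  P4: T <- R -> P
  P5: T <- G <- E -> P
  P6: T <- G <- R -> P
  P7: T <- G -> L <- E -> P
  P8: T <- G -> P
Condition 1 (no descendant of T in the set): holds — descendants of T are {P}; none are in {G}.
Condition 2 (every backdoor path blocked by {G}):
  P1: open — collider(s) G are conditioned on (or have a conditioned descendant) and no non-collider on the path is in the set.
  P2: blocked at chain node G ∈ conditioning set.
  P3: blocked at chain node G ∈ conditioning set.
  P4: open — no interior node is in the conditioning set.
  P5: blocked at chain node G ∈ conditioning set.
  P6: blocked at chain node G ∈ conditioning set.
  P7: blocked at fork node G ∈ conditioning set.
  P8: blocked at fork node G ∈ conditioning set.
{G} does not satisfy the backdoor criterion.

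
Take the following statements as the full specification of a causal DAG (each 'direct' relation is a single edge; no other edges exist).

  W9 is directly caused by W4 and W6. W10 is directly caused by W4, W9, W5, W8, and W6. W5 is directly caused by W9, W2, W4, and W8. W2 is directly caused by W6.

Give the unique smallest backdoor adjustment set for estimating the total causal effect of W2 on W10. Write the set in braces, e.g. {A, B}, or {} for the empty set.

{W6}

Variables eligible for adjustment (non-descendants of W2, excluding W2 and W10): {W4, W6, W8, W9}.
Backdoor paths from W2 to W10:
  P1: W2 <- W6 -> W9 <- W4 -> W5 <- W8 -> W10
  P2: W2 <- W6 -> W9 <- W4 -> W5 -> W10
  P3: W2 <- W6 -> W9 <- W4 -> W10
  P4: W2 <- W6 -> W9 -> W5 <- W4 -> W10
  P5: W2 <- W6 -> W9 -> W5 <- W8 -> W10
  P6: W2 <- W6 -> W9 -> W5 -> W10
  P7: W2 <- W6 -> W9 -> W10
  P8: W2 <- W6 -> W10
The empty set is not sufficient: P6 (W2 <- W6 -> W9 -> W5 -> W10) has no collider blocking it and no conditioned non-collider, so it is open.
Try {W6}:
  P1: blocked at fork node W6 ∈ conditioning set.
  P2: blocked at fork node W6 ∈ conditioning set.
  P3: blocked at fork node W6 ∈ conditioning set.
  P4: blocked at fork node W6 ∈ conditioning set.
  P5: blocked at fork node W6 ∈ conditioning set.
  P6: blocked at fork node W6 ∈ conditioning set.
  P7: blocked at fork node W6 ∈ conditioning set.
  P8: blocked at fork node W6 ∈ conditioning set.
{W6} contains no descendant of W2 and blocks every backdoor path.
No other singleton works — e.g. {W4} leaves P6 open — so {W6} is the unique smallest valid adjustment set.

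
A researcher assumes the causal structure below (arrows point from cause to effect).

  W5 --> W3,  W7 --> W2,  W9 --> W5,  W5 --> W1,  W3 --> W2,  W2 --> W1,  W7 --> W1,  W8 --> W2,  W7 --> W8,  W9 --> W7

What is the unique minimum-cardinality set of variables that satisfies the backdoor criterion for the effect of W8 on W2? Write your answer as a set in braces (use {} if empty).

Variables eligible for adjustment (non-descendants of W8, excluding W8 and W2): {W3, W5, W7, W9}.
Backdoor paths from W8 to W2:
  P1: W8 <- W7 <- W9 -> W5 -> W3 -> W2
  P2: W8 <- W7 <- W9 -> W5 -> W1 <- W2
  P3: W8 <- W7 -> W2
  P4: W8 <- W7 -> W1 <- W5 -> W3 -> W2
  P5: W8 <- W7 -> W1 <- W2
The empty set is not sufficient: P1 (W8 <- W7 <- W9 -> W5 -> W3 -> W2) has no collider blocking it and no conditioned non-collider, so it is open.
Try {W7}:
  P1: blocked at chain node W7 ∈ conditioning set.
  P2: blocked at chain node W7 ∈ conditioning set.
  P3: blocked at fork node W7 ∈ conditioning set.
  P4: blocked at fork node W7 ∈ conditioning set.
  P5: blocked at fork node W7 ∈ conditioning set.
{W7} contains no descendant of W8 and blocks every backdoor path.
No other singleton works — e.g. {W9} leaves P3 open — so {W7} is the unique smallest valid adjustment set.

{W7}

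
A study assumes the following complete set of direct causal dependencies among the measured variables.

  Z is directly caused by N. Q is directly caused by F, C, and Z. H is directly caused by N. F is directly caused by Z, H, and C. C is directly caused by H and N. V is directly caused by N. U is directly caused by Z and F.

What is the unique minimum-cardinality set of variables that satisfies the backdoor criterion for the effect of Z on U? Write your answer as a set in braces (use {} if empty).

{N}

Variables eligible for adjustment (non-descendants of Z, excluding Z and U): {C, H, N, V}.
Backdoor paths from Z to U:
  P1: Z <- N -> H -> C -> F -> U
  P2: Z <- N -> H -> C -> Q <- F -> U
  P3: Z <- N -> H -> F -> U
  P4: Z <- N -> C <- H -> F -> U
  P5: Z <- N -> C -> F -> U
  P6: Z <- N -> C -> Q <- F -> U
The empty set is not sufficient: P1 (Z <- N -> H -> C -> F -> U) has no collider blocking it and no conditioned non-collider, so it is open.
Try {N}:
  P1: blocked at fork node N ∈ conditioning set.
  P2: blocked at fork node N ∈ conditioning set.
  P3: blocked at fork node N ∈ conditioning set.
  P4: blocked at fork node N ∈ conditioning set.
  P5: blocked at fork node N ∈ conditioning set.
  P6: blocked at fork node N ∈ conditioning set.
{N} contains no descendant of Z and blocks every backdoor path.
No other singleton works — e.g. {H} leaves P5 open — so {N} is the unique smallest valid adjustment set.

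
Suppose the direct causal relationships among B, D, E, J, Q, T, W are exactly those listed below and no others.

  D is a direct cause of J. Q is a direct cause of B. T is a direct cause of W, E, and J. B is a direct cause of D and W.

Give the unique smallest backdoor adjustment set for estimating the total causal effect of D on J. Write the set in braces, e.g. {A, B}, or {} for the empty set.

{}

Variables eligible for adjustment (non-descendants of D, excluding D and J): {B, E, Q, T, W}.
Backdoor paths from D to J:
  P1: D <- B -> W <- T -> J
Each backdoor path contains an unconditioned collider, so every path is already blocked with the empty conditioning set:
  P1: blocked at collider W (neither it nor any descendant is in the conditioning set).
The empty set is therefore the unique smallest valid set.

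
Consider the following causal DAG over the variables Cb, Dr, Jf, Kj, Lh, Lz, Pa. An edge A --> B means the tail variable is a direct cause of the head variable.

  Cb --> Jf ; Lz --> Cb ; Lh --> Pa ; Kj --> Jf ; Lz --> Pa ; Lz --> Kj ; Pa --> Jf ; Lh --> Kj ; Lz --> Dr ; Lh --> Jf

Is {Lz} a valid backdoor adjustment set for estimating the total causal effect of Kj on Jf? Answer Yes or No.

No

Backdoor paths from Kj to Jf (paths whose first edge points into Kj):
  P1: Kj <- Lz -> Pa <- Lh -> Jf
  P2: Kj <- Lz -> Pa -> Jf
  P3: Kj <- Lz -> Cb -> Jf
  P4: Kj <- Lh -> Pa <- Lz -> Cb -> Jf
  P5: Kj <- Lh -> Pa -> Jf
  P6: Kj <- Lh -> Jf
Condition 1 (no descendant of Kj in the set): holds — descendants of Kj are {Jf}; none are in {Lz}.
Condition 2 (every backdoor path blocked by {Lz}):
  P1: blocked at fork node Lz ∈ conditioning set.
  P2: blocked at fork node Lz ∈ conditioning set.
  P3: blocked at fork node Lz ∈ conditioning set.
  P4: blocked at collider Pa (neither it nor any descendant is in the conditioning set).
  P5: open — no interior node is in the conditioning set.
  P6: open — no interior node is in the conditioning set.
{Lz} does not satisfy the backdoor criterion.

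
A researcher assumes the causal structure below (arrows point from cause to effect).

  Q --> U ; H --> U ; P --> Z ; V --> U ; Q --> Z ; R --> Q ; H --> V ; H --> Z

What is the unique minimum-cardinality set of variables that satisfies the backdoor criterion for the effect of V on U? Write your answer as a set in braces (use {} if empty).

{H}

Variables eligible for adjustment (non-descendants of V, excluding V and U): {H, P, Q, R, Z}.
Backdoor paths from V to U:
  P1: V <- H -> Z <- Q -> U
  P2: V <- H -> U
The empty set is not sufficient: P2 (V <- H -> U) has no collider blocking it and no conditioned non-collider, so it is open.
Try {H}:
  P1: blocked at fork node H ∈ conditioning set.
  P2: blocked at fork node H ∈ conditioning set.
{H} contains no descendant of V and blocks every backdoor path.
No other singleton works — e.g. {R} leaves P2 open — so {H} is the unique smallest valid adjustment set.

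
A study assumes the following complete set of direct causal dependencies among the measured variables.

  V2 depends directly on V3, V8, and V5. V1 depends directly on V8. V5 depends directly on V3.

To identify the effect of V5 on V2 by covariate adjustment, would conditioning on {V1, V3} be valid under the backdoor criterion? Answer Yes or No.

Backdoor paths from V5 to V2 (paths whose first edge points into V5):
  P1: V5 <- V3 -> V2
Condition 1 (no descendant of V5 in the set): holds — descendants of V5 are {V2}; none are in {V1, V3}.
Condition 2 (every backdoor path blocked by {V1, V3}):
  P1: blocked at fork node V3 ∈ conditioning set.
{V1, V3} satisfies the backdoor criterion.

Yes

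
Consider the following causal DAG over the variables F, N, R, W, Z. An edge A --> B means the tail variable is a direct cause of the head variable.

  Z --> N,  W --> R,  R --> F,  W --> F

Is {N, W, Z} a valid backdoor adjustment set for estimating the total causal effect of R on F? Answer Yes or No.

Yes

Backdoor paths from R to F (paths whose first edge points into R):
  P1: R <- W -> F
Condition 1 (no descendant of R in the set): holds — descendants of R are {F}; none are in {N, W, Z}.
Condition 2 (every backdoor path blocked by {N, W, Z}):
  P1: blocked at fork node W ∈ conditioning set.
{N, W, Z} satisfies the backdoor criterion.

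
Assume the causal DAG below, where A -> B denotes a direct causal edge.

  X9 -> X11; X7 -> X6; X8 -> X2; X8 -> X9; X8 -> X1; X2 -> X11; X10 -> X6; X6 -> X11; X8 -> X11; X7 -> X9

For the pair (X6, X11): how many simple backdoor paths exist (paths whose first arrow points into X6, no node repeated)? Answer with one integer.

3

A backdoor path from X6 to X11 is any simple undirected path whose first edge points into X6 (i.e. leaves X6 via a parent).
Parents of X6: {X10, X7}.
Enumerating:
  P1: X6 <- X7 -> X9 <- X8 -> X2 -> X11
  P2: X6 <- X7 -> X9 <- X8 -> X11
  P3: X6 <- X7 -> X9 -> X11
That exhausts the simple backdoor paths. Count: 3.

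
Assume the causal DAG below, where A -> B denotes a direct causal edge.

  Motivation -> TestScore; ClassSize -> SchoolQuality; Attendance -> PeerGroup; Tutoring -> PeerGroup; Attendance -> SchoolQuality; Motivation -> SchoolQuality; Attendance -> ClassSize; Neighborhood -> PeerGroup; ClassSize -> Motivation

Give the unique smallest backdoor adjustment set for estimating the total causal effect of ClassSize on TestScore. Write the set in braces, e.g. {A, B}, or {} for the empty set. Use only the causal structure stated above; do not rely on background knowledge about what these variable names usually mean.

{}

Variables eligible for adjustment (non-descendants of ClassSize, excluding ClassSize and TestScore): {Attendance, Neighborhood, PeerGroup, Tutoring}.
Backdoor paths from ClassSize to TestScore:
  P1: ClassSize <- Attendance -> SchoolQuality <- Motivation -> TestScore
Each backdoor path contains an unconditioned collider, so every path is already blocked with the empty conditioning set:
  P1: blocked at collider SchoolQuality (neither it nor any descendant is in the conditioning set).
The empty set is therefore the unique smallest valid set.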